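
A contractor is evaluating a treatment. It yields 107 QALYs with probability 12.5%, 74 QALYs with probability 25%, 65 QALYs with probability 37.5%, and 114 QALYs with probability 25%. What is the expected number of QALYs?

84.75 QALYs

EV = 0.125 × 107 + 0.25 × 74 + 0.375 × 65 + 0.25 × 114 = 13.375 + 18.5 + 24.375 + 28.5 = 84.75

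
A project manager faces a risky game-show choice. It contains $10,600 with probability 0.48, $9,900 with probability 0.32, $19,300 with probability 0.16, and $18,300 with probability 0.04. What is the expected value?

EV = 0.48 × 10600 + 0.32 × 9900 + 0.16 × 19300 + 0.04 × 18300 = 5088 + 3168 + 3088 + 732 = 12076

$12,076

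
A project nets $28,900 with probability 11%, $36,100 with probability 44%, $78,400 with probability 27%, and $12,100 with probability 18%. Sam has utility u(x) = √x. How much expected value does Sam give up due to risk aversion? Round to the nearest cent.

E[u] = 0.11·√28900 + 0.44·√36100 + 0.27·√78400 + 0.18·√12100 = 0.11·170 + 0.44·190 + 0.27·280 + 0.18·110 = 197.7
CE = (197.7)² = 39085.29
Risk premium = EV − CE = 42409 − 39085.29 = 3323.71

$3,323.71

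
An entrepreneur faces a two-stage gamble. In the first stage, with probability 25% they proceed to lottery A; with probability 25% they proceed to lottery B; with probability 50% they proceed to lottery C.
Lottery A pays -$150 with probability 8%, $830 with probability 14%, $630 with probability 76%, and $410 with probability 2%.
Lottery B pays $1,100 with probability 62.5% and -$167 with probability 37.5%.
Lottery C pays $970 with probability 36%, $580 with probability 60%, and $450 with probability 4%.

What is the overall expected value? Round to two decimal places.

EV(A) = 0.08 × (-150) + 0.14 × 830 + 0.76 × 630 + 0.02 × 410 = -12 + 116.2 + 478.8 + 8.2 = 591.2
EV(B) = 0.625 × 1100 + 0.375 × (-167) = 687.5 − 62.625 = 624.875
EV(C) = 0.36 × 970 + 0.6 × 580 + 0.04 × 450 = 349.2 + 348 + 18 = 715.2
Overall = 0.25 × 591.2 + 0.25 × 624.875 + 0.5 × 715.2 = 147.8 + 156.21875 + 357.6 = 661.61875

$661.62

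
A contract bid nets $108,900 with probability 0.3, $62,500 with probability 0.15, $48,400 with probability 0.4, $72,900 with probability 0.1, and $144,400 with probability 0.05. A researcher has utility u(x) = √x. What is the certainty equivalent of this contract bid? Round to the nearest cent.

E[u] = 0.3·√108900 + 0.15·√62500 + 0.4·√48400 + 0.1·√72900 + 0.05·√144400 = 0.3·330 + 0.15·250 + 0.4·220 + 0.1·270 + 0.05·380 = 270.5
CE = (270.5)² = 73170.25

$73,170.25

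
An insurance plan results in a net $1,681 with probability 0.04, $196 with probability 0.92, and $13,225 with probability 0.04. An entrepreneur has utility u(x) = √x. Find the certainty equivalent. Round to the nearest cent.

E[u] = 0.04·√1681 + 0.92·√196 + 0.04·√13225 = 0.04·41 + 0.92·14 + 0.04·115 = 19.12
CE = (19.12)² = 365.5744

$365.57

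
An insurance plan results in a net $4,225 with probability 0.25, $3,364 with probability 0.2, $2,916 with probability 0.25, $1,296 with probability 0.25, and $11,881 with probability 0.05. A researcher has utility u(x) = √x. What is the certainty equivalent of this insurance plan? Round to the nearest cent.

E[u] = 0.25·√4225 + 0.2·√3364 + 0.25·√2916 + 0.25·√1296 + 0.05·√11881 = 0.25·65 + 0.2·58 + 0.25·54 + 0.25·36 + 0.05·109 = 55.8
CE = (55.8)² = 3113.64

$3,113.64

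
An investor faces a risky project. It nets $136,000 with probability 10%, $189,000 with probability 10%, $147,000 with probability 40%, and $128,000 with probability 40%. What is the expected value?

$142,500

EV = 0.1 × 136000 + 0.1 × 189000 + 0.4 × 147000 + 0.4 × 128000 = 13600 + 18900 + 58800 + 51200 = 142500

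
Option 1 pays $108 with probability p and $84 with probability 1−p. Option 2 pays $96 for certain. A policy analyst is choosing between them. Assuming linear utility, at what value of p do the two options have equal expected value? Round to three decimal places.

p·108 + (1−p)·84 = 96
24p + 84 = 96
p = (96 − 84) / 24

p = 0.500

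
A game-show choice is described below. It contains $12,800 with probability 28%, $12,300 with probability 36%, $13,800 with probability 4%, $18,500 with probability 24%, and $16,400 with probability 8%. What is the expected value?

EV = 0.28 × 12800 + 0.36 × 12300 + 0.04 × 13800 + 0.24 × 18500 + 0.08 × 16400 = 3584 + 4428 + 552 + 4440 + 1312 = 14316

$14,316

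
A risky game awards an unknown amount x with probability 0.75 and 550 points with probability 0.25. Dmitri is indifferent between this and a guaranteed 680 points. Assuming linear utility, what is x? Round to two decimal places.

x = 723.33 points

0.75·x + 0.25·550 = 680
0.75·x = 680 − 137.5 = 542.5
x = 542.5 / 0.75 = 723.3333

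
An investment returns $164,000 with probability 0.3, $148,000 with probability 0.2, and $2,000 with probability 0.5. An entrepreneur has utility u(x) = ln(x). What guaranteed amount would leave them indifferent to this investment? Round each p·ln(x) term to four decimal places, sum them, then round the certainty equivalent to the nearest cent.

E[u] = 0.3·ln(164000) + 0.2·ln(148000) + 0.5·ln(2000) = 3.6023 + 2.3810 + 3.8005 = 9.7838
CE = e^9.7838 ≈ 17743.95

$17,743.95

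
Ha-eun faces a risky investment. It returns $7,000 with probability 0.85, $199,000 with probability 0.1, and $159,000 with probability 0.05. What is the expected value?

$33,800

EV = 0.85 × 7000 + 0.1 × 199000 + 0.05 × 159000 = 5950 + 19900 + 7950 = 33800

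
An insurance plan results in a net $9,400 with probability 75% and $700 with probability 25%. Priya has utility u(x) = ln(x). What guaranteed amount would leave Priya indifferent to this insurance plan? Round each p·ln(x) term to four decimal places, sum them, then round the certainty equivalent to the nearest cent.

$4,910.35

E[u] = 0.75·ln(9400) + 0.25·ln(700) = 6.8613 + 1.6378 = 8.4991
CE = e^8.4991 ≈ 4910.35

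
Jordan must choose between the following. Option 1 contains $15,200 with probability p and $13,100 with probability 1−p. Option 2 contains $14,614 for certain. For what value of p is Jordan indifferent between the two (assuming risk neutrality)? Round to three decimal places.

p·15200 + (1−p)·13100 = 14614
2100p + 13100 = 14614
p = (14614 − 13100) / 2100

p = 0.721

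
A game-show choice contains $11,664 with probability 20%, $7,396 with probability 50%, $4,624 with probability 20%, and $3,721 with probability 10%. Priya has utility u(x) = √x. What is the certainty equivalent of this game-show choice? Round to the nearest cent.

E[u] = 0.2·√11664 + 0.5·√7396 + 0.2·√4624 + 0.1·√3721 = 0.2·108 + 0.5·86 + 0.2·68 + 0.1·61 = 84.3
CE = (84.3)² = 7106.49

$7,106.49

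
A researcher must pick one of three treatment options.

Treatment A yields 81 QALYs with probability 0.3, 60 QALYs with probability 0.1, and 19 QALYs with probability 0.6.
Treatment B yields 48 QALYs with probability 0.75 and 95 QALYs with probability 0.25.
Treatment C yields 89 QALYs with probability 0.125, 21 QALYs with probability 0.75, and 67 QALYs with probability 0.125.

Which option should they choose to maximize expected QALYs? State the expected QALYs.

Treatment B (59.75 QALYs)

Treatment A = 0.3 × 81 + 0.1 × 60 + 0.6 × 19 = 24.3 + 6 + 11.4 = 41.7
Treatment B = 0.75 × 48 + 0.25 × 95 = 36 + 23.75 = 59.75
Treatment C = 0.125 × 89 + 0.75 × 21 + 0.125 × 67 = 11.125 + 15.75 + 8.375 = 35.25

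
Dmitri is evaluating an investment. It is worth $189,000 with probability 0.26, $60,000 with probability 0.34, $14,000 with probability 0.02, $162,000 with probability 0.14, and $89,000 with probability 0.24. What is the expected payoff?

EV = 0.26 × 189000 + 0.34 × 60000 + 0.02 × 14000 + 0.14 × 162000 + 0.24 × 89000 = 49140 + 20400 + 280 + 22680 + 21360 = 113860

$113,860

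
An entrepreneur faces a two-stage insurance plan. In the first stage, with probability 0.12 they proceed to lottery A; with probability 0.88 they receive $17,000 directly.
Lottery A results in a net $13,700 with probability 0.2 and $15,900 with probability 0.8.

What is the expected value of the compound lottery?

$16,815.20

EV(A) = 0.2 × 13700 + 0.8 × 15900 = 2740 + 12720 = 15460
Branch B: 17000 (certain)
Overall = 0.12 × 15460 + 0.88 × 17000 = 1855.2 + 14960 = 16815.2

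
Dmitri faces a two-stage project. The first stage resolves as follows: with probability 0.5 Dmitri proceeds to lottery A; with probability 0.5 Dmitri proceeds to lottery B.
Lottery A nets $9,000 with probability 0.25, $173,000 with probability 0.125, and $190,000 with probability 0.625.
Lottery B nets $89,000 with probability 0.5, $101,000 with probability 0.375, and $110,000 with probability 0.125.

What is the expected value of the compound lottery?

EV(A) = 0.25 × 9000 + 0.125 × 173000 + 0.625 × 190000 = 2250 + 21625 + 118750 = 142625
EV(B) = 0.5 × 89000 + 0.375 × 101000 + 0.125 × 110000 = 44500 + 37875 + 13750 = 96125
Overall = 0.5 × 142625 + 0.5 × 96125 = 71312.5 + 48062.5 = 119375

$119,375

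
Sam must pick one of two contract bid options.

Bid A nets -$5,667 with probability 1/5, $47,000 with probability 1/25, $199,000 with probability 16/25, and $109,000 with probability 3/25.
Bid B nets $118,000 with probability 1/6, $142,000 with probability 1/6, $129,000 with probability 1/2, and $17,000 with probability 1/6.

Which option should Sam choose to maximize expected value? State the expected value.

Bid A = 1/5 × (-5667) + 1/25 × 47000 + 16/25 × 199000 + 3/25 × 109000 = -1133.4 + 1880 + 127360 + 13080 = 141186.6
Bid B = 1/6 × 118000 + 1/6 × 142000 + 1/2 × 129000 + 1/6 × 17000 = 19666.6667 + 23666.6667 + 64500 + 2833.3333 = 110666.6667

Bid A ($141,186.60)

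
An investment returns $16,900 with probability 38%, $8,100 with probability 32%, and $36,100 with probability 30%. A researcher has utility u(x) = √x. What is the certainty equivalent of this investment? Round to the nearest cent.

E[u] = 0.38·√16900 + 0.32·√8100 + 0.3·√36100 = 0.38·130 + 0.32·90 + 0.3·190 = 135.2
CE = (135.2)² = 18279.04

$18,279.04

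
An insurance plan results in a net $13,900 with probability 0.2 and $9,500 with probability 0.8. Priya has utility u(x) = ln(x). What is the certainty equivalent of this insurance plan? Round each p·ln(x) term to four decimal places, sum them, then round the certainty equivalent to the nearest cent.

E[u] = 0.2·ln(13900) + 0.8·ln(9500) = 1.9079 + 7.3272 = 9.2351
CE = e^9.2351 ≈ 10250.69

$10,250.69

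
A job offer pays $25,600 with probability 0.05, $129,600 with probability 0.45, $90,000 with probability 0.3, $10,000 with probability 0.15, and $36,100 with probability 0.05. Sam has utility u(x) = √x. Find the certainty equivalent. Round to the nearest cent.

E[u] = 0.05·√25600 + 0.45·√129600 + 0.3·√90000 + 0.15·√10000 + 0.05·√36100 = 0.05·160 + 0.45·360 + 0.3·300 + 0.15·100 + 0.05·190 = 284.5
CE = (284.5)² = 80940.25

$80,940.25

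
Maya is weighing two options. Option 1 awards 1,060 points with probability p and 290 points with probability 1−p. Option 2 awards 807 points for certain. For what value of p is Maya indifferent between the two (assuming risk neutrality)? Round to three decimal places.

p·1060 + (1−p)·290 = 807
770p + 290 = 807
p = (807 − 290) / 770

p = 0.671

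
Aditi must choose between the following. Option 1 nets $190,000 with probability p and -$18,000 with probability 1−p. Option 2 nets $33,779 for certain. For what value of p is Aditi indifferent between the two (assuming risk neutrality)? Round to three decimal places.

p = 0.249

p·190000 + (1−p)·(-18000) = 33779
208000p − 18000 = 33779
p = (33779 + 18000) / 208000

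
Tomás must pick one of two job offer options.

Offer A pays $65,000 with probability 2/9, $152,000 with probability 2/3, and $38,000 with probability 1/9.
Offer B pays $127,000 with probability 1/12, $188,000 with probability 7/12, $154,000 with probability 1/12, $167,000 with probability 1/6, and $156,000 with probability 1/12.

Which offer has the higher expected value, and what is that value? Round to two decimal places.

Offer A = 2/9 × 65000 + 2/3 × 152000 + 1/9 × 38000 = 14444.4444 + 101333.3333 + 4222.2222 = 120000
Offer B = 1/12 × 127000 + 7/12 × 188000 + 1/12 × 154000 + 1/6 × 167000 + 1/12 × 156000 = 10583.3333 + 109666.6667 + 12833.3333 + 27833.3333 + 13000 = 173916.6667

Offer B ($173,916.67)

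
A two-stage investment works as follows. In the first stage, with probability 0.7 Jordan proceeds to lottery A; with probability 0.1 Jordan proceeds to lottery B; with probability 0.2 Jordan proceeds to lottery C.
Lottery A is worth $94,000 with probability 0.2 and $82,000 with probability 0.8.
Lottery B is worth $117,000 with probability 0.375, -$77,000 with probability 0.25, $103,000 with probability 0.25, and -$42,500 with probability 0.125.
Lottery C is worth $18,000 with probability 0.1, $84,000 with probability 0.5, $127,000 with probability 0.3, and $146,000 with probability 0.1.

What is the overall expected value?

$82,886.25

EV(A) = 0.2 × 94000 + 0.8 × 82000 = 18800 + 65600 = 84400
EV(B) = 0.375 × 117000 + 0.25 × (-77000) + 0.25 × 103000 + 0.125 × (-42500) = 43875 − 19250 + 25750 − 5312.5 = 45062.5
EV(C) = 0.1 × 18000 + 0.5 × 84000 + 0.3 × 127000 + 0.1 × 146000 = 1800 + 42000 + 38100 + 14600 = 96500
Overall = 0.7 × 84400 + 0.1 × 45062.5 + 0.2 × 96500 = 59080 + 4506.25 + 19300 = 82886.25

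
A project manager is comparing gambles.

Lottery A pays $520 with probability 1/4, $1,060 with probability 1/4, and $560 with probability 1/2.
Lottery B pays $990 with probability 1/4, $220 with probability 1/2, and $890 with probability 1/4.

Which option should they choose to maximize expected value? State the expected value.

Lottery A = 1/4 × 520 + 1/4 × 1060 + 1/2 × 560 = 130 + 265 + 280 = 675
Lottery B = 1/4 × 990 + 1/2 × 220 + 1/4 × 890 = 247.5 + 110 + 222.5 = 580

Lottery A ($675)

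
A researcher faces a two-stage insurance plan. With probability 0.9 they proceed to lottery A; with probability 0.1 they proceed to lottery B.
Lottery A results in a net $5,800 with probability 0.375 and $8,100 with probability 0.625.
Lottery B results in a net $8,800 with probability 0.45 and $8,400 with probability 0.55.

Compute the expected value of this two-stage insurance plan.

$7,371.75

EV(A) = 0.375 × 5800 + 0.625 × 8100 = 2175 + 5062.5 = 7237.5
EV(B) = 0.45 × 8800 + 0.55 × 8400 = 3960 + 4620 = 8580
Overall = 0.9 × 7237.5 + 0.1 × 8580 = 6513.75 + 858 = 7371.75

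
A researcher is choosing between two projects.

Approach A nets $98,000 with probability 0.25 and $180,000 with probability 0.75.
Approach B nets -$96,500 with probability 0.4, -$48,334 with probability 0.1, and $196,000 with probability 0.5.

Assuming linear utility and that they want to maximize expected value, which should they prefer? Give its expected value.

Approach A ($159,500)

Approach A = 0.25 × 98000 + 0.75 × 180000 = 24500 + 135000 = 159500
Approach B = 0.4 × (-96500) + 0.1 × (-48334) + 0.5 × 196000 = -38600 − 4833.4 + 98000 = 54566.6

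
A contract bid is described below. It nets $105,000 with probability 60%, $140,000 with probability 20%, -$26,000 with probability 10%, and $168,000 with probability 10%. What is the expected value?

EV = 0.6 × 105000 + 0.2 × 140000 + 0.1 × (-26000) + 0.1 × 168000 = 63000 + 28000 − 2600 + 16800 = 105200

$105,200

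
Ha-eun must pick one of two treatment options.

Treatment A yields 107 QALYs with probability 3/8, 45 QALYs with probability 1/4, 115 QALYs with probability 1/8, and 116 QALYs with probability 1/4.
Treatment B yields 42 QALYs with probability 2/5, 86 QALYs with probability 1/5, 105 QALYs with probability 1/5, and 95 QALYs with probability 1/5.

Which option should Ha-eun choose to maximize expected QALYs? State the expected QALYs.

Treatment A (94.75 QALYs)

Treatment A = 3/8 × 107 + 1/4 × 45 + 1/8 × 115 + 1/4 × 116 = 40.125 + 11.25 + 14.375 + 29 = 94.75
Treatment B = 2/5 × 42 + 1/5 × 86 + 1/5 × 105 + 1/5 × 95 = 16.8 + 17.2 + 21 + 19 = 74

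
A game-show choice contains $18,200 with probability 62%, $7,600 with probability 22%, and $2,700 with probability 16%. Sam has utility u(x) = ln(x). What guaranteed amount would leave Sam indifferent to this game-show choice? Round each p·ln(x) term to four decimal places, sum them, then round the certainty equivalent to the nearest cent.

E[u] = 0.62·ln(18200) + 0.22·ln(7600) + 0.16·ln(2700) = 6.0817 + 1.9659 + 1.2642 = 9.3118
CE = e^9.3118 ≈ 11067.85

$11,067.85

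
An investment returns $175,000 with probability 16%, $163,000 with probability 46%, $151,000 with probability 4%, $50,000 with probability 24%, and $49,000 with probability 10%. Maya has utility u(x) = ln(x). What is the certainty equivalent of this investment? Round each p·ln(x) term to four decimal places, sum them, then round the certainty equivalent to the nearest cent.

E[u] = 0.16·ln(175000) + 0.46·ln(163000) + 0.04·ln(151000) + 0.24·ln(50000) + 0.1·ln(49000) = 1.9316 + 5.5207 + 0.4770 + 2.5967 + 1.0800 = 11.6060
CE = e^11.6060 ≈ 109754.35

$109,754.35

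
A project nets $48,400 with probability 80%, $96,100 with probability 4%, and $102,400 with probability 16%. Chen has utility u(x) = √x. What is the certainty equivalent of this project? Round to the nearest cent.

E[u] = 0.8·√48400 + 0.04·√96100 + 0.16·√102400 = 0.8·220 + 0.04·310 + 0.16·320 = 239.6
CE = (239.6)² = 57408.16

$57,408.16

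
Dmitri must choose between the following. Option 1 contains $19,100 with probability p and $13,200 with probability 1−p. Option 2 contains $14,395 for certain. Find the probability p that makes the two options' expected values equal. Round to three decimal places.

p = 0.203

p·19100 + (1−p)·13200 = 14395
5900p + 13200 = 14395
p = (14395 − 13200) / 5900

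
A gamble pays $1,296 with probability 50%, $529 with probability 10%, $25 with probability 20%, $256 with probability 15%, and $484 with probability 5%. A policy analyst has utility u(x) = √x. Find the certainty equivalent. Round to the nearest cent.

$615.04

E[u] = 0.5·√1296 + 0.1·√529 + 0.2·√25 + 0.15·√256 + 0.05·√484 = 0.5·36 + 0.1·23 + 0.2·5 + 0.15·16 + 0.05·22 = 24.8
CE = (24.8)² = 615.04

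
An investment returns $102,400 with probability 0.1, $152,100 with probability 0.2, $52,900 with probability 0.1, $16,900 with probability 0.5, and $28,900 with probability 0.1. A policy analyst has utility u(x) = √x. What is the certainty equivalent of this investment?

E[u] = 0.1·√102400 + 0.2·√152100 + 0.1·√52900 + 0.5·√16900 + 0.1·√28900 = 0.1·320 + 0.2·390 + 0.1·230 + 0.5·130 + 0.1·170 = 215
CE = (215)² = 46225

$46,225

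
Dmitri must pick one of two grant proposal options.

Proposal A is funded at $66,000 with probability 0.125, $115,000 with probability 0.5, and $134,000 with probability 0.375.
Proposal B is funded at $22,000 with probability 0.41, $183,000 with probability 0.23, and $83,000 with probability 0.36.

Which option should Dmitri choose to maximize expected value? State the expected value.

Proposal A ($116,000)

Proposal A = 0.125 × 66000 + 0.5 × 115000 + 0.375 × 134000 = 8250 + 57500 + 50250 = 116000
Proposal B = 0.41 × 22000 + 0.23 × 183000 + 0.36 × 83000 = 9020 + 42090 + 29880 = 80990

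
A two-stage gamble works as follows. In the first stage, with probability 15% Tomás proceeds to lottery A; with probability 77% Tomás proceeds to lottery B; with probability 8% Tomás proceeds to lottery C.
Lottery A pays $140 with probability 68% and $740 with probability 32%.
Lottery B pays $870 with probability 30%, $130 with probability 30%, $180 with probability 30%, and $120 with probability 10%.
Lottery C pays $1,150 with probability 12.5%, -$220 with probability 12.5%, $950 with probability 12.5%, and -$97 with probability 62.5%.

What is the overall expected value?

$345.57

EV(A) = 0.68 × 140 + 0.32 × 740 = 95.2 + 236.8 = 332
EV(B) = 0.3 × 870 + 0.3 × 130 + 0.3 × 180 + 0.1 × 120 = 261 + 39 + 54 + 12 = 366
EV(C) = 0.125 × 1150 + 0.125 × (-220) + 0.125 × 950 + 0.625 × (-97) = 143.75 − 27.5 + 118.75 − 60.625 = 174.375
Overall = 0.15 × 332 + 0.77 × 366 + 0.08 × 174.375 = 49.8 + 281.82 + 13.95 = 345.57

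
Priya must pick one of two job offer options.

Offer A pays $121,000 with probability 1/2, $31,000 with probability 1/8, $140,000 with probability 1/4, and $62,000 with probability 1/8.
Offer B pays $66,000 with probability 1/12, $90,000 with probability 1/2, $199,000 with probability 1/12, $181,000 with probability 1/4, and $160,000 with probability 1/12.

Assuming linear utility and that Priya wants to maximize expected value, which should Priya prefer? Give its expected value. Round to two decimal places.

Offer A = 1/2 × 121000 + 1/8 × 31000 + 1/4 × 140000 + 1/8 × 62000 = 60500 + 3875 + 35000 + 7750 = 107125
Offer B = 1/12 × 66000 + 1/2 × 90000 + 1/12 × 199000 + 1/4 × 181000 + 1/12 × 160000 = 5500 + 45000 + 16583.3333 + 45250 + 13333.3333 = 125666.6667

Offer B ($125,666.67)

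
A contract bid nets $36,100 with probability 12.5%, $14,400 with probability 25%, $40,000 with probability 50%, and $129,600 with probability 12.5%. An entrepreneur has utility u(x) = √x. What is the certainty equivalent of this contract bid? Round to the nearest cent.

$39,501.56

E[u] = 0.125·√36100 + 0.25·√14400 + 0.5·√40000 + 0.125·√129600 = 0.125·190 + 0.25·120 + 0.5·200 + 0.125·360 = 198.75
CE = (198.75)² = 39501.5625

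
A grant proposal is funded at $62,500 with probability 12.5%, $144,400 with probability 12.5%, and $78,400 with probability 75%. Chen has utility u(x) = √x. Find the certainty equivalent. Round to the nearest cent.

E[u] = 0.125·√62500 + 0.125·√144400 + 0.75·√78400 = 0.125·250 + 0.125·380 + 0.75·280 = 288.75
CE = (288.75)² = 83376.5625

$83,376.56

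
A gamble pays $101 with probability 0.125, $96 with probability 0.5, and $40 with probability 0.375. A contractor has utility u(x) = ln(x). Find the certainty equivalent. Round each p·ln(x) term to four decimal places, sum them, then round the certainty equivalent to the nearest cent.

$69.57

E[u] = 0.125·ln(101) + 0.5·ln(96) + 0.375·ln(40) = 0.5769 + 2.2822 + 1.3833 = 4.2424
CE = e^4.2424 ≈ 69.57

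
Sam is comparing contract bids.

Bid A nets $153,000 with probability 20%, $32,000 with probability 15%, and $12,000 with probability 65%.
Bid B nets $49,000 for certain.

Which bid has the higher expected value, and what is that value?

Bid B ($49,000)

Bid A = 0.2 × 153000 + 0.15 × 32000 + 0.65 × 12000 = 30600 + 4800 + 7800 = 43200
Bid B: 49000 (certain)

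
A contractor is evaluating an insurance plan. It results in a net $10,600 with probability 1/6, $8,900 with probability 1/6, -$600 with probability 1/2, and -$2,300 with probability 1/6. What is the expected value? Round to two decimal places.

EV = 1/6 × 10600 + 1/6 × 8900 + 1/2 × (-600) + 1/6 × (-2300) = 1766.6667 + 1483.3333 − 300 − 383.3333 = 2566.6667

$2,566.67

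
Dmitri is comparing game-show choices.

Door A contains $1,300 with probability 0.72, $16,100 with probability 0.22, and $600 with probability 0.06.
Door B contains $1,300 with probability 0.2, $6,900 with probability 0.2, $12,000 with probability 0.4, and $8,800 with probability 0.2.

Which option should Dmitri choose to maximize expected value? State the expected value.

Door B ($8,200)

Door A = 0.72 × 1300 + 0.22 × 16100 + 0.06 × 600 = 936 + 3542 + 36 = 4514
Door B = 0.2 × 1300 + 0.2 × 6900 + 0.4 × 12000 + 0.2 × 8800 = 260 + 1380 + 4800 + 1760 = 8200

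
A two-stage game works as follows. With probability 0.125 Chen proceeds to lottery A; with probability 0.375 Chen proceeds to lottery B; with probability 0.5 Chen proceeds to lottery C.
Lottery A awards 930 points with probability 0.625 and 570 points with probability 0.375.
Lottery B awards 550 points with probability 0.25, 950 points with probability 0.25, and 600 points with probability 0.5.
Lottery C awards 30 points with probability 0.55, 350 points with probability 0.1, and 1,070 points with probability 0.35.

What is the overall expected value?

EV(A) = 0.625 × 930 + 0.375 × 570 = 581.25 + 213.75 = 795
EV(B) = 0.25 × 550 + 0.25 × 950 + 0.5 × 600 = 137.5 + 237.5 + 300 = 675
EV(C) = 0.55 × 30 + 0.1 × 350 + 0.35 × 1070 = 16.5 + 35 + 374.5 = 426
Overall = 0.125 × 795 + 0.375 × 675 + 0.5 × 426 = 99.375 + 253.125 + 213 = 565.5

565.5 points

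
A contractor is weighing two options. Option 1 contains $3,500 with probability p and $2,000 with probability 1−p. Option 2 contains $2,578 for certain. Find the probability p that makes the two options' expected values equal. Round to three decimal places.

p·3500 + (1−p)·2000 = 2578
1500p + 2000 = 2578
p = (2578 − 2000) / 1500

p = 0.385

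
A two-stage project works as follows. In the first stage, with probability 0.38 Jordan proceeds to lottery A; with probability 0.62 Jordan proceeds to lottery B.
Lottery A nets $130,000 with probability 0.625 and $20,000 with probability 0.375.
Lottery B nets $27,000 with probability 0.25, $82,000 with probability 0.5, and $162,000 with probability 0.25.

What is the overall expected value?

$88,440

EV(A) = 0.625 × 130000 + 0.375 × 20000 = 81250 + 7500 = 88750
EV(B) = 0.25 × 27000 + 0.5 × 82000 + 0.25 × 162000 = 6750 + 41000 + 40500 = 88250
Overall = 0.38 × 88750 + 0.62 × 88250 = 33725 + 54715 = 88440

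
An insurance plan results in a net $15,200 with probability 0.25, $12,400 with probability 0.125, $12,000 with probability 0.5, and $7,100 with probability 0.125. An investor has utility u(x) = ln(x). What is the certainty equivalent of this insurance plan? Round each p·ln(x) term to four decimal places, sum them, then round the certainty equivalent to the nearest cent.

E[u] = 0.25·ln(15200) + 0.125·ln(12400) + 0.5·ln(12000) + 0.125·ln(7100) = 2.4073 + 1.1782 + 4.6963 + 1.1085 = 9.3903
CE = e^9.3903 ≈ 11971.69

$11,971.69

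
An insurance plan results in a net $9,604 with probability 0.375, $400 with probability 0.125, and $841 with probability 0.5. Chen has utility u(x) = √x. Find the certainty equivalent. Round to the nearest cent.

E[u] = 0.375·√9604 + 0.125·√400 + 0.5·√841 = 0.375·98 + 0.125·20 + 0.5·29 = 53.75
CE = (53.75)² = 2889.0625

$2,889.06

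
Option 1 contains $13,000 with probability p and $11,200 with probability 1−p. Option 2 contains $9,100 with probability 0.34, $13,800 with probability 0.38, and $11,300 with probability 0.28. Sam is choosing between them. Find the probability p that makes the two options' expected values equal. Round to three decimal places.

EV(Option 2) = 0.34 × 9100 + 0.38 × 13800 + 0.28 × 11300 = 3094 + 5244 + 3164 = 11502
p·13000 + (1−p)·11200 = 11502
1800p + 11200 = 11502
p = (11502 − 11200) / 1800

p = 0.168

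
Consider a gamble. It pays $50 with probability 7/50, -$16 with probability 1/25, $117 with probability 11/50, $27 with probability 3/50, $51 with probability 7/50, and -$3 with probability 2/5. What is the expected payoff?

$39.66

EV = 7/50 × 50 + 1/25 × (-16) + 11/50 × 117 + 3/50 × 27 + 7/50 × 51 + 2/5 × (-3) = 7 − 0.64 + 25.74 + 1.62 + 7.14 − 1.2 = 39.66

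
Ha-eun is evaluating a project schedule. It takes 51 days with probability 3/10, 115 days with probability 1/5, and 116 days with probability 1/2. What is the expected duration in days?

96.3 days

EV = 3/10 × 51 + 1/5 × 115 + 1/2 × 116 = 15.3 + 23 + 58 = 96.3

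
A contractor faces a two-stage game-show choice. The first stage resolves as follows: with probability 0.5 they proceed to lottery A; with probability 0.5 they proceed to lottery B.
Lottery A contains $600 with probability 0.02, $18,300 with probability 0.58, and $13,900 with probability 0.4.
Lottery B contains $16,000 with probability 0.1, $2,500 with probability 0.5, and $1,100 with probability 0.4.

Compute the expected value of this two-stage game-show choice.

EV(A) = 0.02 × 600 + 0.58 × 18300 + 0.4 × 13900 = 12 + 10614 + 5560 = 16186
EV(B) = 0.1 × 16000 + 0.5 × 2500 + 0.4 × 1100 = 1600 + 1250 + 440 = 3290
Overall = 0.5 × 16186 + 0.5 × 3290 = 8093 + 1645 = 9738

$9,738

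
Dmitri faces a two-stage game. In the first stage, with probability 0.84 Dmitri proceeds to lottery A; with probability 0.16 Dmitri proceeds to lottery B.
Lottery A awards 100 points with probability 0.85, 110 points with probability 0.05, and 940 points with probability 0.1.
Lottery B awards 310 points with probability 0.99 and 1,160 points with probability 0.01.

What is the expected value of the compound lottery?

EV(A) = 0.85 × 100 + 0.05 × 110 + 0.1 × 940 = 85 + 5.5 + 94 = 184.5
EV(B) = 0.99 × 310 + 0.01 × 1160 = 306.9 + 11.6 = 318.5
Overall = 0.84 × 184.5 + 0.16 × 318.5 = 154.98 + 50.96 = 205.94

205.94 points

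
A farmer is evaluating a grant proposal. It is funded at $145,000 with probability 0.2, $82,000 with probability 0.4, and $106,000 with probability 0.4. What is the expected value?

$104,200

EV = 0.2 × 145000 + 0.4 × 82000 + 0.4 × 106000 = 29000 + 32800 + 42400 = 104200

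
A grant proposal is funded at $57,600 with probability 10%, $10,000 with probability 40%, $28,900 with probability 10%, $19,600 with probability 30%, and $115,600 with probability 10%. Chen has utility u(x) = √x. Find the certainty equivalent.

E[u] = 0.1·√57600 + 0.4·√10000 + 0.1·√28900 + 0.3·√19600 + 0.1·√115600 = 0.1·240 + 0.4·100 + 0.1·170 + 0.3·140 + 0.1·340 = 157
CE = (157)² = 24649

$24,649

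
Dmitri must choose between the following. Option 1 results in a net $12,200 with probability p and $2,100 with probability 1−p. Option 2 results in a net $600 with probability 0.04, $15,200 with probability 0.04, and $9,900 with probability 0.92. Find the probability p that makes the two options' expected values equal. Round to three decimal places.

EV(Option 2) = 0.04 × 600 + 0.04 × 15200 + 0.92 × 9900 = 24 + 608 + 9108 = 9740
p·12200 + (1−p)·2100 = 9740
10100p + 2100 = 9740
p = (9740 − 2100) / 10100

p = 0.756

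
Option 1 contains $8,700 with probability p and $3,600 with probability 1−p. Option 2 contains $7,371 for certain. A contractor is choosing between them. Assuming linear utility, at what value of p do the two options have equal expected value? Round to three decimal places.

p·8700 + (1−p)·3600 = 7371
5100p + 3600 = 7371
p = (7371 − 3600) / 5100

p = 0.739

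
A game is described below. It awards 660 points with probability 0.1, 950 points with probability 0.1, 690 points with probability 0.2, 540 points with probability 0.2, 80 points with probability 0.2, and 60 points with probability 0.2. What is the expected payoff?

435 points

EV = 0.1 × 660 + 0.1 × 950 + 0.2 × 690 + 0.2 × 540 + 0.2 × 80 + 0.2 × 60 = 66 + 95 + 138 + 108 + 16 + 12 = 435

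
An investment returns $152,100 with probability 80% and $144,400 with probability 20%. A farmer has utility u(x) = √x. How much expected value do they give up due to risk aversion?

E[u] = 0.8·√152100 + 0.2·√144400 = 0.8·390 + 0.2·380 = 388
CE = (388)² = 150544
Risk premium = EV − CE = 150560 − 150544 = 16

$16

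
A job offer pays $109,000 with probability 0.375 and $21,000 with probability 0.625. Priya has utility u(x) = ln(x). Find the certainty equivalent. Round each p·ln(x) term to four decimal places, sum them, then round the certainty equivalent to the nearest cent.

$38,944.78

E[u] = 0.375·ln(109000) + 0.625·ln(21000) = 4.3497 + 6.2202 = 10.5699
CE = e^10.5699 ≈ 38944.78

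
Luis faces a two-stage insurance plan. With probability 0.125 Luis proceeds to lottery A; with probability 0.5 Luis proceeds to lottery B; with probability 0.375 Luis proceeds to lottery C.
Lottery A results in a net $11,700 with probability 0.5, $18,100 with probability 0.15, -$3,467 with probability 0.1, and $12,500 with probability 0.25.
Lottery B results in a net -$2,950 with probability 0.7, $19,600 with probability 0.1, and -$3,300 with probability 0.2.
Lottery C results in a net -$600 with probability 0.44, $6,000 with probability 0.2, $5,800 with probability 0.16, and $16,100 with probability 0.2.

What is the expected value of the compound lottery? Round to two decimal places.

$2,941.91

EV(A) = 0.5 × 11700 + 0.15 × 18100 + 0.1 × (-3467) + 0.25 × 12500 = 5850 + 2715 − 346.7 + 3125 = 11343.3
EV(B) = 0.7 × (-2950) + 0.1 × 19600 + 0.2 × (-3300) = -2065 + 1960 − 660 = -765
EV(C) = 0.44 × (-600) + 0.2 × 6000 + 0.16 × 5800 + 0.2 × 16100 = -264 + 1200 + 928 + 3220 = 5084
Overall = 0.125 × 11343.3 + 0.5 × (-765) + 0.375 × 5084 = 1417.9125 − 382.5 + 1906.5 = 2941.9125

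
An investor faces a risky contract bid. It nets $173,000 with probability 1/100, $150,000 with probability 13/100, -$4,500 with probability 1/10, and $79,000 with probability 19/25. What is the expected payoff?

EV = 1/100 × 173000 + 13/100 × 150000 + 1/10 × (-4500) + 19/25 × 79000 = 1730 + 19500 − 450 + 60040 = 80820

$80,820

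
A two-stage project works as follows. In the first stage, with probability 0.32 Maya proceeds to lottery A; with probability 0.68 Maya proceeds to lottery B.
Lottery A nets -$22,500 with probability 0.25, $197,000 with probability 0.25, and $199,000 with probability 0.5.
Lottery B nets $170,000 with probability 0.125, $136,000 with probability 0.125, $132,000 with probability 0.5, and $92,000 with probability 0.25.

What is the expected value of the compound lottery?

EV(A) = 0.25 × (-22500) + 0.25 × 197000 + 0.5 × 199000 = -5625 + 49250 + 99500 = 143125
EV(B) = 0.125 × 170000 + 0.125 × 136000 + 0.5 × 132000 + 0.25 × 92000 = 21250 + 17000 + 66000 + 23000 = 127250
Overall = 0.32 × 143125 + 0.68 × 127250 = 45800 + 86530 = 132330

$132,330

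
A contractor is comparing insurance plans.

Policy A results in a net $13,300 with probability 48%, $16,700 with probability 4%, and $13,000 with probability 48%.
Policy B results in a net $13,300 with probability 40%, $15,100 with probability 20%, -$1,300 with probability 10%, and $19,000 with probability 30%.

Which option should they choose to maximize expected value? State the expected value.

Policy A = 0.48 × 13300 + 0.04 × 16700 + 0.48 × 13000 = 6384 + 668 + 6240 = 13292
Policy B = 0.4 × 13300 + 0.2 × 15100 + 0.1 × (-1300) + 0.3 × 19000 = 5320 + 3020 − 130 + 5700 = 13910

Policy B ($13,910)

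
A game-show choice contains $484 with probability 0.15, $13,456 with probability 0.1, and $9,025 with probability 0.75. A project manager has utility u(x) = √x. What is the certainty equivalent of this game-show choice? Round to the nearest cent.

E[u] = 0.15·√484 + 0.1·√13456 + 0.75·√9025 = 0.15·22 + 0.1·116 + 0.75·95 = 86.15
CE = (86.15)² = 7421.8225

$7,421.82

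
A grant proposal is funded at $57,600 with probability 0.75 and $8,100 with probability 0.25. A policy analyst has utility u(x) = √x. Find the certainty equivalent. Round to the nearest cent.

E[u] = 0.75·√57600 + 0.25·√8100 = 0.75·240 + 0.25·90 = 202.5
CE = (202.5)² = 41006.25

$41,006.25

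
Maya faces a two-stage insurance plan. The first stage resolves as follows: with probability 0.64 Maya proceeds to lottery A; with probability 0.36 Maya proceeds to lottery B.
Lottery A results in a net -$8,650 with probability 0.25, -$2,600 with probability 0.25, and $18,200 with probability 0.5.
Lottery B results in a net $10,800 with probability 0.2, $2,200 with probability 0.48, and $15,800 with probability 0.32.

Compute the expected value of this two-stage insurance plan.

EV(A) = 0.25 × (-8650) + 0.25 × (-2600) + 0.5 × 18200 = -2162.5 − 650 + 9100 = 6287.5
EV(B) = 0.2 × 10800 + 0.48 × 2200 + 0.32 × 15800 = 2160 + 1056 + 5056 = 8272
Overall = 0.64 × 6287.5 + 0.36 × 8272 = 4024 + 2977.92 = 7001.92

$7,001.92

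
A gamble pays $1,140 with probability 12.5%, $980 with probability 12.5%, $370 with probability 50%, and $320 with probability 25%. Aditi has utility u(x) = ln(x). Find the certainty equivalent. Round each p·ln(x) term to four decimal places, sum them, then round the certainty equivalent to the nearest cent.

$463.87

E[u] = 0.125·ln(1140) + 0.125·ln(980) + 0.5·ln(370) + 0.25·ln(320) = 0.8798 + 0.8609 + 2.9568 + 1.4421 = 6.1396
CE = e^6.1396 ≈ 463.87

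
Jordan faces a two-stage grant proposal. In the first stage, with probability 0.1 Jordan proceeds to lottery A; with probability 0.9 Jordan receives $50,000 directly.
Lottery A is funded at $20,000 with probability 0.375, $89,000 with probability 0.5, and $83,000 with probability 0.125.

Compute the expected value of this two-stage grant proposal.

EV(A) = 0.375 × 20000 + 0.5 × 89000 + 0.125 × 83000 = 7500 + 44500 + 10375 = 62375
Branch B: 50000 (certain)
Overall = 0.1 × 62375 + 0.9 × 50000 = 6237.5 + 45000 = 51237.5

$51,237.50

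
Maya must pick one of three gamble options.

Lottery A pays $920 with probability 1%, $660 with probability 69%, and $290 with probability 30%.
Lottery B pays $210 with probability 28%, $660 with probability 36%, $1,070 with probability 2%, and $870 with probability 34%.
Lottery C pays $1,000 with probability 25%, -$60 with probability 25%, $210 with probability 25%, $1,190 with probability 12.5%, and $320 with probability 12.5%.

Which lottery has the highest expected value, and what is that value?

Lottery A = 0.01 × 920 + 0.69 × 660 + 0.3 × 290 = 9.2 + 455.4 + 87 = 551.6
Lottery B = 0.28 × 210 + 0.36 × 660 + 0.02 × 1070 + 0.34 × 870 = 58.8 + 237.6 + 21.4 + 295.8 = 613.6
Lottery C = 0.25 × 1000 + 0.25 × (-60) + 0.25 × 210 + 0.125 × 1190 + 0.125 × 320 = 250 − 15 + 52.5 + 148.75 + 40 = 476.25

Lottery B ($613.60)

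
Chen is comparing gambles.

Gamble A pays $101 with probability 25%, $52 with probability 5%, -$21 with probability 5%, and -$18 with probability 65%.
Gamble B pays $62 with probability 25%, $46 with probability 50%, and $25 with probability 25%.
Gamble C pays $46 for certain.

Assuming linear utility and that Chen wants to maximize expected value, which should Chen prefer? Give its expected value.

Gamble C ($46)

Gamble A = 0.25 × 101 + 0.05 × 52 + 0.05 × (-21) + 0.65 × (-18) = 25.25 + 2.6 − 1.05 − 11.7 = 15.1
Gamble B = 0.25 × 62 + 0.5 × 46 + 0.25 × 25 = 15.5 + 23 + 6.25 = 44.75
Gamble C: 46 (certain)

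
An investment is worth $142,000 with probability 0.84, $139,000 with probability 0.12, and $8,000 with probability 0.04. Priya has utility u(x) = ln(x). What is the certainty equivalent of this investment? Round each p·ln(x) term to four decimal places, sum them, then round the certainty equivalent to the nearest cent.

E[u] = 0.84·ln(142000) + 0.12·ln(139000) + 0.04·ln(8000) = 9.9654 + 1.4211 + 0.3595 = 11.7460
CE = e^11.7460 ≈ 126247.56

$126,247.56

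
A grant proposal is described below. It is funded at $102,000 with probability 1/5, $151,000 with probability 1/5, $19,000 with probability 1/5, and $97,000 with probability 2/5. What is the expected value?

$93,200

EV = 1/5 × 102000 + 1/5 × 151000 + 1/5 × 19000 + 2/5 × 97000 = 20400 + 30200 + 3800 + 38800 = 93200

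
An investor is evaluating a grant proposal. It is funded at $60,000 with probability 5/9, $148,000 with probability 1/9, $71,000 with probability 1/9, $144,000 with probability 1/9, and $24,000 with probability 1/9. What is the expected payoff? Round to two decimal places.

EV = 5/9 × 60000 + 1/9 × 148000 + 1/9 × 71000 + 1/9 × 144000 + 1/9 × 24000 = 33333.3333 + 16444.4444 + 7888.8889 + 16000 + 2666.6667 = 76333.3333

$76,333.33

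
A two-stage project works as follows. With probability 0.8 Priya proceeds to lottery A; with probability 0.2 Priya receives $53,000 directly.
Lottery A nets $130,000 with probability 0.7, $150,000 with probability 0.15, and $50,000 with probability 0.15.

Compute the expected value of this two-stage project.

$107,400

EV(A) = 0.7 × 130000 + 0.15 × 150000 + 0.15 × 50000 = 91000 + 22500 + 7500 = 121000
Branch B: 53000 (certain)
Overall = 0.8 × 121000 + 0.2 × 53000 = 96800 + 10600 = 107400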